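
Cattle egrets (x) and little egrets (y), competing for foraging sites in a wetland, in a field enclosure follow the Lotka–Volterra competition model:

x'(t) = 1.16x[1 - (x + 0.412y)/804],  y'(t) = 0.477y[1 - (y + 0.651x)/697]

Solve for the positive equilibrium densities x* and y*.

x* ≈ 706, y* ≈ 237

Setting both brackets to zero gives the nullclines x + 0.412y = 804 and 0.651x + y = 697.
Substituting y = 697 - 0.651x into the first: x(1 - 0.412·0.651) = 804 - 0.412·697.
So x* = 517/0.732 = 706, and then y* = 697 - 0.651·706 = 237.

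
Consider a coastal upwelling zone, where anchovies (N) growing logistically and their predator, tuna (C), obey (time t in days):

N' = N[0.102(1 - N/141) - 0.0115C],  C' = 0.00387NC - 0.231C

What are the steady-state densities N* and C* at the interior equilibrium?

From dC/dt = 0 with C > 0: 0.00387N* = 0.231, so N* = 59.7.
Substitute into dN/dt = 0: 0.102(1 - 59.7/141) = 0.0115C*.
The bracket is 0.577, giving C* = 0.0588/0.0115 = 5.11.

N* ≈ 59.7, C* ≈ 5.11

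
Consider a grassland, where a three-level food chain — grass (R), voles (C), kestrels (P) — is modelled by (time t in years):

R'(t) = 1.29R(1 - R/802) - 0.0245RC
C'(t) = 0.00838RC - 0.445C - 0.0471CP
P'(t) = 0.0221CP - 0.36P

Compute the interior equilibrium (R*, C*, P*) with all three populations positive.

R* ≈ 554, C* ≈ 16.3, P* ≈ 89.1

From dP/dt = 0: 0.0221C* = 0.36, so C* = 16.3.
From dR/dt = 0: 1.29(1 - R*/802) = 0.0245·16.3, giving R* = 802·(1 - 0.309) = 554.
From dC/dt = 0: 0.00838·554 - 0.445 = 0.0471P*, so P* = 4.2/0.0471 = 89.1.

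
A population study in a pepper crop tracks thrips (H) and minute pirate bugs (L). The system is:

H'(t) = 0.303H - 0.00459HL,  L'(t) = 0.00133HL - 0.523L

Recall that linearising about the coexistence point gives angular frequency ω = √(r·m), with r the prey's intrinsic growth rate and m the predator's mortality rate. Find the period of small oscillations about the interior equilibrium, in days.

Here r = 0.303 and m = 0.523, so r·m = 0.158.
ω = √0.158 = 0.398 per day, hence T = 2π/ω ≈ 15.8 days.

T ≈ 15.8 days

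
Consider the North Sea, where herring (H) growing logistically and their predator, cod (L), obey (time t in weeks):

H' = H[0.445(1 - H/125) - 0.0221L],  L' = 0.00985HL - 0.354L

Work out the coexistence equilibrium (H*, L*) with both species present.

From dL/dt = 0 with L > 0: 0.00985H* = 0.354, so H* = 35.9.
Substitute into dH/dt = 0: 0.445(1 - 35.9/125) = 0.0221L*.
The bracket is 0.712, giving L* = 0.317/0.0221 = 14.3.

H* ≈ 35.9, L* ≈ 14.3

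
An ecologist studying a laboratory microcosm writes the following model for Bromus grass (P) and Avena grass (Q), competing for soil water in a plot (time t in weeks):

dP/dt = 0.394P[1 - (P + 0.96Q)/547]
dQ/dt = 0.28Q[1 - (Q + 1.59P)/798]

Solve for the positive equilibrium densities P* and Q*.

P* ≈ 416, Q* ≈ 136

Setting both brackets to zero gives the nullclines P + 0.96Q = 547 and 1.59P + Q = 798.
Substituting Q = 798 - 1.59P into the first: P(1 - 0.96·1.59) = 547 - 0.96·798.
So P* = -219/-0.526 = 416, and then Q* = 798 - 1.59·416 = 136.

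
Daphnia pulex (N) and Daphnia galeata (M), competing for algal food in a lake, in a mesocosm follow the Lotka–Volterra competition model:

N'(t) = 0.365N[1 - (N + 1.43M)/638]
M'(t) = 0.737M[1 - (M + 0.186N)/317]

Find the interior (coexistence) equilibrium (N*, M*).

Setting both brackets to zero gives the nullclines N + 1.43M = 638 and 0.186N + M = 317.
Substituting M = 317 - 0.186N into the first: N(1 - 1.43·0.186) = 638 - 1.43·317.
So N* = 185/0.734 = 252, and then M* = 317 - 0.186·252 = 270.

N* ≈ 252, M* ≈ 270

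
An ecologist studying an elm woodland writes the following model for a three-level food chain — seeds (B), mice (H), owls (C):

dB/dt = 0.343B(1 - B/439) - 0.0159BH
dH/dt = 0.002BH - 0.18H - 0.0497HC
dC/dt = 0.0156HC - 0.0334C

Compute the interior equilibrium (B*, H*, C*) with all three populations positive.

B* ≈ 395, H* ≈ 2.14, C* ≈ 12.3

From dC/dt = 0: 0.0156H* = 0.0334, so H* = 2.14.
From dB/dt = 0: 0.343(1 - B*/439) = 0.0159·2.14, giving B* = 439·(1 - 0.0992) = 395.
From dH/dt = 0: 0.002·395 - 0.18 = 0.0497C*, so C* = 0.611/0.0497 = 12.3.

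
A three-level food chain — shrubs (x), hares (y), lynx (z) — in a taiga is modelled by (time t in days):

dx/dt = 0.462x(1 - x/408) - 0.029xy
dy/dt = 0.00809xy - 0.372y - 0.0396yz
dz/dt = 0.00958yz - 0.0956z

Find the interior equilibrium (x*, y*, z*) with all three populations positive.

From dz/dt = 0: 0.00958y* = 0.0956, so y* = 9.98.
From dx/dt = 0: 0.462(1 - x*/408) = 0.029·9.98, giving x* = 408·(1 - 0.626) = 152.
From dy/dt = 0: 0.00809·152 - 0.372 = 0.0396z*, so z* = 0.861/0.0396 = 21.7.

x* ≈ 152, y* ≈ 9.98, z* ≈ 21.7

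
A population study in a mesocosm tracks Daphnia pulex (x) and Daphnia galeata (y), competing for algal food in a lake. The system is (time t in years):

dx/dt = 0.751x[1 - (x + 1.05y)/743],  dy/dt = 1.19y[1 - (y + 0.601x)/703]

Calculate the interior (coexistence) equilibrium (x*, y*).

Setting both brackets to zero gives the nullclines x + 1.05y = 743 and 0.601x + y = 703.
Substituting y = 703 - 0.601x into the first: x(1 - 1.05·0.601) = 743 - 1.05·703.
So x* = 4.85/0.369 = 13.1, and then y* = 703 - 0.601·13.1 = 695.

x* ≈ 13.1, y* ≈ 695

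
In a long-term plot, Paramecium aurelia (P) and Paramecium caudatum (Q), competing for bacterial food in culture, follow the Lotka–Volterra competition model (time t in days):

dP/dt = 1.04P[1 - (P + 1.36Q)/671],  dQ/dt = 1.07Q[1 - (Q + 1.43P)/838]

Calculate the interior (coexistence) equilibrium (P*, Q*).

Setting both brackets to zero gives the nullclines P + 1.36Q = 671 and 1.43P + Q = 838.
Substituting Q = 838 - 1.43P into the first: P(1 - 1.36·1.43) = 671 - 1.36·838.
So P* = -469/-0.945 = 496, and then Q* = 838 - 1.43·496 = 129.

P* ≈ 496, Q* ≈ 129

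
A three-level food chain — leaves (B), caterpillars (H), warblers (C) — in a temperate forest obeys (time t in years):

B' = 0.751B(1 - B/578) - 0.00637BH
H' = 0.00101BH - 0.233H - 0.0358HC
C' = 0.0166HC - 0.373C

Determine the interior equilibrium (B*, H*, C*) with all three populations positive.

B* ≈ 468, H* ≈ 22.5, C* ≈ 6.69

From dC/dt = 0: 0.0166H* = 0.373, so H* = 22.5.
From dB/dt = 0: 0.751(1 - B*/578) = 0.00637·22.5, giving B* = 578·(1 - 0.191) = 468.
From dH/dt = 0: 0.00101·468 - 0.233 = 0.0358C*, so C* = 0.24/0.0358 = 6.69.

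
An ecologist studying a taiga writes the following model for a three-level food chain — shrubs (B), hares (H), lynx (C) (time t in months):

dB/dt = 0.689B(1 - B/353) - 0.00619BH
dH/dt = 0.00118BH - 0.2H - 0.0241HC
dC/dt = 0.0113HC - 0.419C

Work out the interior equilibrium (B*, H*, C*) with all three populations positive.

From dC/dt = 0: 0.0113H* = 0.419, so H* = 37.1.
From dB/dt = 0: 0.689(1 - B*/353) = 0.00619·37.1, giving B* = 353·(1 - 0.333) = 235.
From dH/dt = 0: 0.00118·235 - 0.2 = 0.0241C*, so C* = 0.0778/0.0241 = 3.23.

B* ≈ 235, H* ≈ 37.1, C* ≈ 3.23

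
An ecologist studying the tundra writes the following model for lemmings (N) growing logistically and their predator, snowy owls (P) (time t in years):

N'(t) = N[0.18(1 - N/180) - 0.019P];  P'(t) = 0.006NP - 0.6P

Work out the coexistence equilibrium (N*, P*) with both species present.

From dP/dt = 0 with P > 0: 0.006N* = 0.6, so N* = 100.
Substitute into dN/dt = 0: 0.18(1 - 100/180) = 0.019P*.
The bracket is 0.444, giving P* = 0.08/0.019 = 4.21.

N* ≈ 100, P* ≈ 4.21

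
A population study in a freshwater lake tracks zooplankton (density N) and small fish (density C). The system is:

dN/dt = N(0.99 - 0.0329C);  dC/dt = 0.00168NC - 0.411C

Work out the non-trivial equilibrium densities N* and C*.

N* ≈ 245, C* ≈ 30.1

Set dC/dt = 0 with C > 0: 0.00168N - 0.411 = 0, so N* = 0.411/0.00168 = 245.
Set dN/dt = 0 with N > 0: 0.99 - 0.0329C = 0, so C* = 0.99/0.0329 = 30.1.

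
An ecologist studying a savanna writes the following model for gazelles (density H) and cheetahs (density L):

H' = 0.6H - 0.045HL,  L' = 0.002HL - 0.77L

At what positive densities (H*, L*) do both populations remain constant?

Set dL/dt = 0 with L > 0: 0.002H - 0.77 = 0, so H* = 0.77/0.002 = 385.
Set dH/dt = 0 with H > 0: 0.6 - 0.045L = 0, so L* = 0.6/0.045 = 13.3.

H* ≈ 385, L* ≈ 13.3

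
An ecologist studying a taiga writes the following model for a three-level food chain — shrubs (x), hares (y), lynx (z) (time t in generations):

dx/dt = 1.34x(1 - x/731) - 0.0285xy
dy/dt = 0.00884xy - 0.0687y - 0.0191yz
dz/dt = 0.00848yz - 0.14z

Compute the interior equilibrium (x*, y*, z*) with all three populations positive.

From dz/dt = 0: 0.00848y* = 0.14, so y* = 16.5.
From dx/dt = 0: 1.34(1 - x*/731) = 0.0285·16.5, giving x* = 731·(1 - 0.351) = 474.
From dy/dt = 0: 0.00884·474 - 0.0687 = 0.0191z*, so z* = 4.12/0.0191 = 216.

x* ≈ 474, y* ≈ 16.5, z* ≈ 216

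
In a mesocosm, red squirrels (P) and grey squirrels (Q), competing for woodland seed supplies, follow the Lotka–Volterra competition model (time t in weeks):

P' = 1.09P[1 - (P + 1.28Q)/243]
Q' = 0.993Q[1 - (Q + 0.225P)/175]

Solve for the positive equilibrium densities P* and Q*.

Setting both brackets to zero gives the nullclines P + 1.28Q = 243 and 0.225P + Q = 175.
Substituting Q = 175 - 0.225P into the first: P(1 - 1.28·0.225) = 243 - 1.28·175.
So P* = 19/0.712 = 26.7, and then Q* = 175 - 0.225·26.7 = 169.

P* ≈ 26.7, Q* ≈ 169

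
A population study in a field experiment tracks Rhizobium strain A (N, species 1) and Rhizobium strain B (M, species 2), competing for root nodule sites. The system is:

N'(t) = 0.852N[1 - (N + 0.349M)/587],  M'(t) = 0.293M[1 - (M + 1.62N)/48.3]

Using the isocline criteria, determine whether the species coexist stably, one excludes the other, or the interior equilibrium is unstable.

Compare the nullcline intercepts: K1/α12 = 587/0.349 = 1680 > K2 = 48.3; K2/α21 = 48.3/1.62 = 29.8 < K1 = 587.
Since the inequalities point opposite ways, species 1 can invade but species 2 cannot.

species 1 excludes species 2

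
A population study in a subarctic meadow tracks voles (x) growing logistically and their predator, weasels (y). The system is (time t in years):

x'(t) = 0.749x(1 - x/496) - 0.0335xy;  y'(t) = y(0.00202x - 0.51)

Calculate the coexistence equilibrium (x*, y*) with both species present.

x* ≈ 252, y* ≈ 11

From dy/dt = 0 with y > 0: 0.00202x* = 0.51, so x* = 252.
Substitute into dx/dt = 0: 0.749(1 - 252/496) = 0.0335y*.
The bracket is 0.491, giving y* = 0.368/0.0335 = 11.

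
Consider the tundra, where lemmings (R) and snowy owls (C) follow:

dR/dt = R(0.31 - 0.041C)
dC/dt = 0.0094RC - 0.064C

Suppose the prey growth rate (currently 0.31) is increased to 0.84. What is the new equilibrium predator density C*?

At the interior fixed point, setting dR/dt = 0 with R > 0 fixes C* = (prey growth rate)/(RC coefficient) — independent of the other coefficients.
With the change, C* = 0.84/0.041 = 20.5; it rises from 7.56.

C* ≈ 20.5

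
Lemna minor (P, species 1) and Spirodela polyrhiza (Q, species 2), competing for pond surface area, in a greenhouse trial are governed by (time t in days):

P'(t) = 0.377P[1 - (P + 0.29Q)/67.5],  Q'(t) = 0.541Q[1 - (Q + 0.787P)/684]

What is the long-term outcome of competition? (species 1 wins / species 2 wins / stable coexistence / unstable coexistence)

species 2 excludes species 1

Compare the nullcline intercepts: K1/α12 = 67.5/0.29 = 233 < K2 = 684; K2/α21 = 684/0.787 = 869 > K1 = 67.5.
Since the inequalities point opposite ways, species 2 can invade but species 1 cannot.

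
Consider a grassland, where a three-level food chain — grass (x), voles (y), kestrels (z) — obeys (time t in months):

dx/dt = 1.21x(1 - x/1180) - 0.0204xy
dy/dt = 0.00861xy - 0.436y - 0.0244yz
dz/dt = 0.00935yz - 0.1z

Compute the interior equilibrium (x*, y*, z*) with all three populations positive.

From dz/dt = 0: 0.00935y* = 0.1, so y* = 10.7.
From dx/dt = 0: 1.21(1 - x*/1180) = 0.0204·10.7, giving x* = 1180·(1 - 0.18) = 967.
From dy/dt = 0: 0.00861·967 - 0.436 = 0.0244z*, so z* = 7.89/0.0244 = 323.

x* ≈ 967, y* ≈ 10.7, z* ≈ 323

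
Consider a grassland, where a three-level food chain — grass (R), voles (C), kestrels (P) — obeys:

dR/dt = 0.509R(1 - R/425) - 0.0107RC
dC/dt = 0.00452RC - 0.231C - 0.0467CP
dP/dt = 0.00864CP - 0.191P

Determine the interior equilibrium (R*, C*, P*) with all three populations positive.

From dP/dt = 0: 0.00864C* = 0.191, so C* = 22.1.
From dR/dt = 0: 0.509(1 - R*/425) = 0.0107·22.1, giving R* = 425·(1 - 0.465) = 227.
From dC/dt = 0: 0.00452·227 - 0.231 = 0.0467P*, so P* = 0.797/0.0467 = 17.1.

R* ≈ 227, C* ≈ 22.1, P* ≈ 17.1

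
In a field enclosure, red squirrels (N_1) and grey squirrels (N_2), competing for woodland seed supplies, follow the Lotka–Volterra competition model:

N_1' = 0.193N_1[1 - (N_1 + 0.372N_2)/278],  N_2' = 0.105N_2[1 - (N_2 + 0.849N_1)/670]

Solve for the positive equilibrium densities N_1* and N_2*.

N_1* ≈ 42, N_2* ≈ 634

Setting both brackets to zero gives the nullclines N_1 + 0.372N_2 = 278 and 0.849N_1 + N_2 = 670.
Substituting N_2 = 670 - 0.849N_1 into the first: N_1(1 - 0.372·0.849) = 278 - 0.372·670.
So N_1* = 28.8/0.684 = 42, and then N_2* = 670 - 0.849·42 = 634.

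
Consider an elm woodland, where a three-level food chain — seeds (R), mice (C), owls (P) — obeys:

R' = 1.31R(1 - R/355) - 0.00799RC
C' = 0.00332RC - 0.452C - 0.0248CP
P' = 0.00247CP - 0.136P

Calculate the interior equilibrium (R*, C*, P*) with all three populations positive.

From dP/dt = 0: 0.00247C* = 0.136, so C* = 55.1.
From dR/dt = 0: 1.31(1 - R*/355) = 0.00799·55.1, giving R* = 355·(1 - 0.336) = 236.
From dC/dt = 0: 0.00332·236 - 0.452 = 0.0248P*, so P* = 0.331/0.0248 = 13.3.

R* ≈ 236, C* ≈ 55.1, P* ≈ 13.3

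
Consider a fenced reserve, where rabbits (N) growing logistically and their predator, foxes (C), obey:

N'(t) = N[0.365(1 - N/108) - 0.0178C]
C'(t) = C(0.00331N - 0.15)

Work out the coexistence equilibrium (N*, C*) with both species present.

N* ≈ 45.3, C* ≈ 11.9

From dC/dt = 0 with C > 0: 0.00331N* = 0.15, so N* = 45.3.
Substitute into dN/dt = 0: 0.365(1 - 45.3/108) = 0.0178C*.
The bracket is 0.58, giving C* = 0.212/0.0178 = 11.9.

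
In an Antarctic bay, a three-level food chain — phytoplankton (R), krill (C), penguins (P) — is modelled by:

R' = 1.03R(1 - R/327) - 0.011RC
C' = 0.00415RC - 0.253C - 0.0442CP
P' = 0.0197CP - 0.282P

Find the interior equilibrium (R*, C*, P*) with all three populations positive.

From dP/dt = 0: 0.0197C* = 0.282, so C* = 14.3.
From dR/dt = 0: 1.03(1 - R*/327) = 0.011·14.3, giving R* = 327·(1 - 0.153) = 277.
From dC/dt = 0: 0.00415·277 - 0.253 = 0.0442P*, so P* = 0.897/0.0442 = 20.3.

R* ≈ 277, C* ≈ 14.3, P* ≈ 20.3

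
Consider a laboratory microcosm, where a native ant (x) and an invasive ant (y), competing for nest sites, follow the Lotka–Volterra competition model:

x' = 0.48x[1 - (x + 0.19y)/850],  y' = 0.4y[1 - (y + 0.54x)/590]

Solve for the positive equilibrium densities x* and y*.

x* ≈ 822, y* ≈ 146

Setting both brackets to zero gives the nullclines x + 0.19y = 850 and 0.54x + y = 590.
Substituting y = 590 - 0.54x into the first: x(1 - 0.19·0.54) = 850 - 0.19·590.
So x* = 738/0.897 = 822, and then y* = 590 - 0.54·822 = 146.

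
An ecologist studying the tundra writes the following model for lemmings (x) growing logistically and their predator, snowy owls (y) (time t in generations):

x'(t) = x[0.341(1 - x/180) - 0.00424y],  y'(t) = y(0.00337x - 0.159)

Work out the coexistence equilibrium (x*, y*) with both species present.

From dy/dt = 0 with y > 0: 0.00337x* = 0.159, so x* = 47.2.
Substitute into dx/dt = 0: 0.341(1 - 47.2/180) = 0.00424y*.
The bracket is 0.738, giving y* = 0.252/0.00424 = 59.3.

x* ≈ 47.2, y* ≈ 59.3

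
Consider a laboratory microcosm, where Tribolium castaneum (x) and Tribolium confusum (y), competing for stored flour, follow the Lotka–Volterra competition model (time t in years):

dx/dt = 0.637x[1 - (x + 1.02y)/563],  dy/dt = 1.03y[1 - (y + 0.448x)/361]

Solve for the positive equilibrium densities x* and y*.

Setting both brackets to zero gives the nullclines x + 1.02y = 563 and 0.448x + y = 361.
Substituting y = 361 - 0.448x into the first: x(1 - 1.02·0.448) = 563 - 1.02·361.
So x* = 195/0.543 = 359, and then y* = 361 - 0.448·359 = 200.

x* ≈ 359, y* ≈ 200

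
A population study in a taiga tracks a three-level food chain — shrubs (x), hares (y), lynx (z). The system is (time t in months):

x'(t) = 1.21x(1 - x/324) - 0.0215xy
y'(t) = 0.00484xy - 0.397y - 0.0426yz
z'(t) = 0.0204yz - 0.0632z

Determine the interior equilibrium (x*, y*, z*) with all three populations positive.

From dz/dt = 0: 0.0204y* = 0.0632, so y* = 3.1.
From dx/dt = 0: 1.21(1 - x*/324) = 0.0215·3.1, giving x* = 324·(1 - 0.055) = 306.
From dy/dt = 0: 0.00484·306 - 0.397 = 0.0426z*, so z* = 1.08/0.0426 = 25.5.

x* ≈ 306, y* ≈ 3.1, z* ≈ 25.5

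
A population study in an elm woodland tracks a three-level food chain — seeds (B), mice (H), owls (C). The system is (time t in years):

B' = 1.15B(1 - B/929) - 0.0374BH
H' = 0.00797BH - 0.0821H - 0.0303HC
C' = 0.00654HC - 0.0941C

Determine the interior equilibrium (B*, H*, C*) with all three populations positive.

B* ≈ 494, H* ≈ 14.4, C* ≈ 127

From dC/dt = 0: 0.00654H* = 0.0941, so H* = 14.4.
From dB/dt = 0: 1.15(1 - B*/929) = 0.0374·14.4, giving B* = 929·(1 - 0.468) = 494.
From dH/dt = 0: 0.00797·494 - 0.0821 = 0.0303C*, so C* = 3.86/0.0303 = 127.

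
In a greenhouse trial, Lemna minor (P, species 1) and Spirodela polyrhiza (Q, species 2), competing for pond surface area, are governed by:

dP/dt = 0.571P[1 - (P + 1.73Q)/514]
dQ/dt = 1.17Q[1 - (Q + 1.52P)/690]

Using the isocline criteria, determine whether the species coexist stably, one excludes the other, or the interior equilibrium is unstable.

unstable coexistence (outcome depends on initial conditions)

Compare the nullcline intercepts: K1/α12 = 514/1.73 = 297 < K2 = 690; K2/α21 = 690/1.52 = 454 < K1 = 514.
Since both are reversed, neither can invade when rare; the interior point is a saddle.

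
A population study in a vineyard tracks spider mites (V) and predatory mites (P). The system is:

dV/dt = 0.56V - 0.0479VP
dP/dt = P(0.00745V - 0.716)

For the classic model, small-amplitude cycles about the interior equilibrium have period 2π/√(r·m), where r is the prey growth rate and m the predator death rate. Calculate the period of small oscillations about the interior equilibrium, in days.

Here r = 0.56 and m = 0.716, so r·m = 0.401.
ω = √0.401 = 0.633 per day, hence T = 2π/ω ≈ 9.92 days.

T ≈ 9.92 days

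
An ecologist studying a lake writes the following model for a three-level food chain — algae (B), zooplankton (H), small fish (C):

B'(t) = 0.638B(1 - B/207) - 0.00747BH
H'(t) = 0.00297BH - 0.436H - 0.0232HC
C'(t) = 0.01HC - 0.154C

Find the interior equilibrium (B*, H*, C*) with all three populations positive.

B* ≈ 170, H* ≈ 15.4, C* ≈ 2.93

From dC/dt = 0: 0.01H* = 0.154, so H* = 15.4.
From dB/dt = 0: 0.638(1 - B*/207) = 0.00747·15.4, giving B* = 207·(1 - 0.18) = 170.
From dH/dt = 0: 0.00297·170 - 0.436 = 0.0232C*, so C* = 0.0679/0.0232 = 2.93.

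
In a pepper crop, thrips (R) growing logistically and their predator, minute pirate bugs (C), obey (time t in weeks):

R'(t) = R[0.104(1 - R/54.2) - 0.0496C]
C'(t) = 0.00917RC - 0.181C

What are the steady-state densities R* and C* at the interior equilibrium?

R* ≈ 19.7, C* ≈ 1.33

From dC/dt = 0 with C > 0: 0.00917R* = 0.181, so R* = 19.7.
Substitute into dR/dt = 0: 0.104(1 - 19.7/54.2) = 0.0496C*.
The bracket is 0.636, giving C* = 0.0661/0.0496 = 1.33.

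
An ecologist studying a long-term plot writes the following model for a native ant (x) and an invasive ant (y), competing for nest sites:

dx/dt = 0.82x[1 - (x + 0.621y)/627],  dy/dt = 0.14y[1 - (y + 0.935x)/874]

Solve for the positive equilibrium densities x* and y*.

Setting both brackets to zero gives the nullclines x + 0.621y = 627 and 0.935x + y = 874.
Substituting y = 874 - 0.935x into the first: x(1 - 0.621·0.935) = 627 - 0.621·874.
So x* = 84.2/0.419 = 201, and then y* = 874 - 0.935·201 = 686.

x* ≈ 201, y* ≈ 686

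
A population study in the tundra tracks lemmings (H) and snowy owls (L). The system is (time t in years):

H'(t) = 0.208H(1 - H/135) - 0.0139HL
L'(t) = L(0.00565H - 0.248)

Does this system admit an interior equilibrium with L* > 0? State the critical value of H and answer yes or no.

Threshold H = 43.9; K > 43.9, so yes, the predator persists.

The predator equation gives dL/dt > 0 only when H > 0.248/0.00565 = 43.9.
Without the predator, H → K = 135. Since 135 > 43.9, the predator can invade and persist.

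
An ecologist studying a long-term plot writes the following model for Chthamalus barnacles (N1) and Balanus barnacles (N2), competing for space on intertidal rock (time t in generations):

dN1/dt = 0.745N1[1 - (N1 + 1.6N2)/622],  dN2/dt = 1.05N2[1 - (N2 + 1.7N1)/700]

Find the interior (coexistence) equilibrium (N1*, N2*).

N1* ≈ 290, N2* ≈ 208

Setting both brackets to zero gives the nullclines N1 + 1.6N2 = 622 and 1.7N1 + N2 = 700.
Substituting N2 = 700 - 1.7N1 into the first: N1(1 - 1.6·1.7) = 622 - 1.6·700.
So N1* = -498/-1.72 = 290, and then N2* = 700 - 1.7·290 = 208.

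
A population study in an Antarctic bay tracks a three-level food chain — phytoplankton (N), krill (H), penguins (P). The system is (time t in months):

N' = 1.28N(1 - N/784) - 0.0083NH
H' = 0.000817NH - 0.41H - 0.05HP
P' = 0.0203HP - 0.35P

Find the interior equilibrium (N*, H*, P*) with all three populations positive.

N* ≈ 696, H* ≈ 17.2, P* ≈ 3.18

From dP/dt = 0: 0.0203H* = 0.35, so H* = 17.2.
From dN/dt = 0: 1.28(1 - N*/784) = 0.0083·17.2, giving N* = 784·(1 - 0.112) = 696.
From dH/dt = 0: 0.000817·696 - 0.41 = 0.05P*, so P* = 0.159/0.05 = 3.18.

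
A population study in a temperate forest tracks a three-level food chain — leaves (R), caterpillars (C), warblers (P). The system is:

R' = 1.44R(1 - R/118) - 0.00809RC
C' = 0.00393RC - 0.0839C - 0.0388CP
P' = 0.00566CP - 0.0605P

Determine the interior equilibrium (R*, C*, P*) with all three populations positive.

R* ≈ 111, C* ≈ 10.7, P* ≈ 9.07

From dP/dt = 0: 0.00566C* = 0.0605, so C* = 10.7.
From dR/dt = 0: 1.44(1 - R*/118) = 0.00809·10.7, giving R* = 118·(1 - 0.0601) = 111.
From dC/dt = 0: 0.00393·111 - 0.0839 = 0.0388P*, so P* = 0.352/0.0388 = 9.07.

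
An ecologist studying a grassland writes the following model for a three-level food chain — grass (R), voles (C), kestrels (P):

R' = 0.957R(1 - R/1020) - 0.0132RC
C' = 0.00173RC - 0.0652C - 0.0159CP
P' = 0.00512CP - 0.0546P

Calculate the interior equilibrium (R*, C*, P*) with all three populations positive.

From dP/dt = 0: 0.00512C* = 0.0546, so C* = 10.7.
From dR/dt = 0: 0.957(1 - R*/1020) = 0.0132·10.7, giving R* = 1020·(1 - 0.147) = 870.
From dC/dt = 0: 0.00173·870 - 0.0652 = 0.0159P*, so P* = 1.44/0.0159 = 90.6.

R* ≈ 870, C* ≈ 10.7, P* ≈ 90.6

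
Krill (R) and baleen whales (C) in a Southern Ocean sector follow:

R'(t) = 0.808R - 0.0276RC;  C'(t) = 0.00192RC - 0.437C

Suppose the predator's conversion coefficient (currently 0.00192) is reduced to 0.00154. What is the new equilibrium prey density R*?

At the interior fixed point, setting dC/dt = 0 with C > 0 fixes R* = (predator death rate)/(RC coefficient) — independent of the other coefficients.
With the change, R* = 0.437/0.00154 = 284; it rises from 228.

R* ≈ 284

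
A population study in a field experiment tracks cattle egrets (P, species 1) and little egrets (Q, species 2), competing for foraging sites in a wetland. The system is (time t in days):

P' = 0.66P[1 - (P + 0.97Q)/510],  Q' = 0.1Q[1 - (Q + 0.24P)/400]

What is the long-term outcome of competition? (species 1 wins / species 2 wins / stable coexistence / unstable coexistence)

stable coexistence

Compare the nullcline intercepts: K1/α12 = 510/0.97 = 526 > K2 = 400; K2/α21 = 400/0.24 = 1670 > K1 = 510.
Since both inequalities hold, each species can invade when rare, so the interior equilibrium is stable.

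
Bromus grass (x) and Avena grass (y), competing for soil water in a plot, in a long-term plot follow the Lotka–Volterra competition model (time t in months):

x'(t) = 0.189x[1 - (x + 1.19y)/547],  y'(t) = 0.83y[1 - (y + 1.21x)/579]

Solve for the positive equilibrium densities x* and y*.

x* ≈ 323, y* ≈ 188

Setting both brackets to zero gives the nullclines x + 1.19y = 547 and 1.21x + y = 579.
Substituting y = 579 - 1.21x into the first: x(1 - 1.19·1.21) = 547 - 1.19·579.
So x* = -142/-0.44 = 323, and then y* = 579 - 1.21·323 = 188.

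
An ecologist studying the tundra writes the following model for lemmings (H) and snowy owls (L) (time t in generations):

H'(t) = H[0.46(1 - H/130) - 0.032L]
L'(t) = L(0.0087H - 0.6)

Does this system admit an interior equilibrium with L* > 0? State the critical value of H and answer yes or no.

The predator equation gives dL/dt > 0 only when H > 0.6/0.0087 = 69.
Without the predator, H → K = 130. Since 130 > 69, the predator can invade and persist.

Threshold H = 69; K > 69, so yes, the predator persists.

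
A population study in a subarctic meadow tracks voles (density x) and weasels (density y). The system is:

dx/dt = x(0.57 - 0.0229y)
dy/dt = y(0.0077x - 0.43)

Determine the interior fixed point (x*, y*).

Set dy/dt = 0 with y > 0: 0.0077x - 0.43 = 0, so x* = 0.43/0.0077 = 55.8.
Set dx/dt = 0 with x > 0: 0.57 - 0.0229y = 0, so y* = 0.57/0.0229 = 24.9.

x* ≈ 55.8, y* ≈ 24.9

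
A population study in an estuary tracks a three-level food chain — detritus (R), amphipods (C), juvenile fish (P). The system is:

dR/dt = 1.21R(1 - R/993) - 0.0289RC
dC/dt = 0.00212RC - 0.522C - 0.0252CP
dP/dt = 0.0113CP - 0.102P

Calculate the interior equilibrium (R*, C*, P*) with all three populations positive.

R* ≈ 779, C* ≈ 9.03, P* ≈ 44.8

From dP/dt = 0: 0.0113C* = 0.102, so C* = 9.03.
From dR/dt = 0: 1.21(1 - R*/993) = 0.0289·9.03, giving R* = 993·(1 - 0.216) = 779.
From dC/dt = 0: 0.00212·779 - 0.522 = 0.0252P*, so P* = 1.13/0.0252 = 44.8.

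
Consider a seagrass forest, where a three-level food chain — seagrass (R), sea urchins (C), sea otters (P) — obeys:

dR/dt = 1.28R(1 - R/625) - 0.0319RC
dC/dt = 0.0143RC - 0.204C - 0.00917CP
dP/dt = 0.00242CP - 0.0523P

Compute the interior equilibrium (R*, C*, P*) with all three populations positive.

R* ≈ 288, C* ≈ 21.6, P* ≈ 427

From dP/dt = 0: 0.00242C* = 0.0523, so C* = 21.6.
From dR/dt = 0: 1.28(1 - R*/625) = 0.0319·21.6, giving R* = 625·(1 - 0.539) = 288.
From dC/dt = 0: 0.0143·288 - 0.204 = 0.00917P*, so P* = 3.92/0.00917 = 427.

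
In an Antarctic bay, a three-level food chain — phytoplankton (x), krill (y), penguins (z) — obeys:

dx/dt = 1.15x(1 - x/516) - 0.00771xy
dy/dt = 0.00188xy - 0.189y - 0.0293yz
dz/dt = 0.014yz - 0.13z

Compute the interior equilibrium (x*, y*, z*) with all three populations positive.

From dz/dt = 0: 0.014y* = 0.13, so y* = 9.29.
From dx/dt = 0: 1.15(1 - x*/516) = 0.00771·9.29, giving x* = 516·(1 - 0.0623) = 484.
From dy/dt = 0: 0.00188·484 - 0.189 = 0.0293z*, so z* = 0.721/0.0293 = 24.6.

x* ≈ 484, y* ≈ 9.29, z* ≈ 24.6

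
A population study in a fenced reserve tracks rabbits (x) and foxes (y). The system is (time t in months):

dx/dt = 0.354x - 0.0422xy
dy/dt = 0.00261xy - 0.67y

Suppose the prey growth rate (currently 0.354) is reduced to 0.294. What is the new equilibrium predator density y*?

At the interior fixed point, setting dx/dt = 0 with x > 0 fixes y* = (prey growth rate)/(xy coefficient) — independent of the other coefficients.
With the change, y* = 0.294/0.0422 = 6.97; it falls from 8.39.

y* ≈ 6.97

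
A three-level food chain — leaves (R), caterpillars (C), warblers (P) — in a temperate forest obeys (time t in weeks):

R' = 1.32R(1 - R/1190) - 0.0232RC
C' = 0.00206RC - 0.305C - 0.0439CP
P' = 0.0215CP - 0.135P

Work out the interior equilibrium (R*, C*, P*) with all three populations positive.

R* ≈ 1060, C* ≈ 6.28, P* ≈ 42.7

From dP/dt = 0: 0.0215C* = 0.135, so C* = 6.28.
From dR/dt = 0: 1.32(1 - R*/1190) = 0.0232·6.28, giving R* = 1190·(1 - 0.11) = 1060.
From dC/dt = 0: 0.00206·1060 - 0.305 = 0.0439P*, so P* = 1.88/0.0439 = 42.7.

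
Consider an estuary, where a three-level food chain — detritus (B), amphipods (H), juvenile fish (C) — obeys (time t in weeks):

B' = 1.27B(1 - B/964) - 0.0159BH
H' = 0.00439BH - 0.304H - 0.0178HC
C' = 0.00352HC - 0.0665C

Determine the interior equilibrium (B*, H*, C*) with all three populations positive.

B* ≈ 736, H* ≈ 18.9, C* ≈ 164

From dC/dt = 0: 0.00352H* = 0.0665, so H* = 18.9.
From dB/dt = 0: 1.27(1 - B*/964) = 0.0159·18.9, giving B* = 964·(1 - 0.237) = 736.
From dH/dt = 0: 0.00439·736 - 0.304 = 0.0178C*, so C* = 2.93/0.0178 = 164.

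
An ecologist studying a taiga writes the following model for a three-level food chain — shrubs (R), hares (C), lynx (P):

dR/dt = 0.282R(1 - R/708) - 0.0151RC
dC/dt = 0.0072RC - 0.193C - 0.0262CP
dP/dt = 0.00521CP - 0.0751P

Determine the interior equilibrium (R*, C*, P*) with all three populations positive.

From dP/dt = 0: 0.00521C* = 0.0751, so C* = 14.4.
From dR/dt = 0: 0.282(1 - R*/708) = 0.0151·14.4, giving R* = 708·(1 - 0.772) = 162.
From dC/dt = 0: 0.0072·162 - 0.193 = 0.0262P*, so P* = 0.97/0.0262 = 37.

R* ≈ 162, C* ≈ 14.4, P* ≈ 37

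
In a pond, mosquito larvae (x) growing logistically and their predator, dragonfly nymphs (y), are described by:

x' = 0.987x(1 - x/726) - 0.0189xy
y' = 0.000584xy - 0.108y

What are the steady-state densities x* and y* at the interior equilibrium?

From dy/dt = 0 with y > 0: 0.000584x* = 0.108, so x* = 185.
Substitute into dx/dt = 0: 0.987(1 - 185/726) = 0.0189y*.
The bracket is 0.745, giving y* = 0.736/0.0189 = 38.9.

x* ≈ 185, y* ≈ 38.9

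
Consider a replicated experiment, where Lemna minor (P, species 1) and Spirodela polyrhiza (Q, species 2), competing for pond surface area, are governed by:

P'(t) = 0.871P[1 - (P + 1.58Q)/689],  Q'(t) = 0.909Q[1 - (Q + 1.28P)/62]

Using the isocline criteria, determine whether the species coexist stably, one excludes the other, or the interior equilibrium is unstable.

Compare the nullcline intercepts: K1/α12 = 689/1.58 = 436 > K2 = 62; K2/α21 = 62/1.28 = 48.4 < K1 = 689.
Since the inequalities point opposite ways, species 1 can invade but species 2 cannot.

species 1 excludes species 2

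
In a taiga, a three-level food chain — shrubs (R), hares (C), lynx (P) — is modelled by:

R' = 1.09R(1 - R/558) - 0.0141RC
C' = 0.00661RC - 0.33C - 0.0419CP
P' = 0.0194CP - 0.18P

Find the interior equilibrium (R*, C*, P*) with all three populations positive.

From dP/dt = 0: 0.0194C* = 0.18, so C* = 9.28.
From dR/dt = 0: 1.09(1 - R*/558) = 0.0141·9.28, giving R* = 558·(1 - 0.12) = 491.
From dC/dt = 0: 0.00661·491 - 0.33 = 0.0419P*, so P* = 2.92/0.0419 = 69.6.

R* ≈ 491, C* ≈ 9.28, P* ≈ 69.6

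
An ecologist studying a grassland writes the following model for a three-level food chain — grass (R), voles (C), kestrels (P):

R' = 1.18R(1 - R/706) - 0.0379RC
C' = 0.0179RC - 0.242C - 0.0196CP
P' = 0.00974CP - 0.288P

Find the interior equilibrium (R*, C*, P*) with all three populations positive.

R* ≈ 35.5, C* ≈ 29.6, P* ≈ 20.1

From dP/dt = 0: 0.00974C* = 0.288, so C* = 29.6.
From dR/dt = 0: 1.18(1 - R*/706) = 0.0379·29.6, giving R* = 706·(1 - 0.95) = 35.5.
From dC/dt = 0: 0.0179·35.5 - 0.242 = 0.0196P*, so P* = 0.394/0.0196 = 20.1.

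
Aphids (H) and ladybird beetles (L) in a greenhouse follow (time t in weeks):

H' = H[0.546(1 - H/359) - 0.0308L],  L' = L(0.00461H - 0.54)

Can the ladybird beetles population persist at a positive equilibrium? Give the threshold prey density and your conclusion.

The predator equation gives dL/dt > 0 only when H > 0.54/0.00461 = 117.
Without the predator, H → K = 359. Since 359 > 117, the predator can invade and persist.

Threshold H = 117; K > 117, so yes, the predator persists.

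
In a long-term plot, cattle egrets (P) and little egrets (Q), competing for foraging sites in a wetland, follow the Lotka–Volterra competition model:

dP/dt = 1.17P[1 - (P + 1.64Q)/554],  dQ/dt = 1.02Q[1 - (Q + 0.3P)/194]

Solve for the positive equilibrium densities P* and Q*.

Setting both brackets to zero gives the nullclines P + 1.64Q = 554 and 0.3P + Q = 194.
Substituting Q = 194 - 0.3P into the first: P(1 - 1.64·0.3) = 554 - 1.64·194.
So P* = 236/0.508 = 464, and then Q* = 194 - 0.3·464 = 54.7.

P* ≈ 464, Q* ≈ 54.7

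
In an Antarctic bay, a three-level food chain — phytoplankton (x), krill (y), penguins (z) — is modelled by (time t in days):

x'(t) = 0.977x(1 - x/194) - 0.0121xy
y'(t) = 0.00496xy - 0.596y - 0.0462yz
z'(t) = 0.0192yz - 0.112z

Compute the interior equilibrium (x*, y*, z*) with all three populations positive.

x* ≈ 180, y* ≈ 5.83, z* ≈ 6.42

From dz/dt = 0: 0.0192y* = 0.112, so y* = 5.83.
From dx/dt = 0: 0.977(1 - x*/194) = 0.0121·5.83, giving x* = 194·(1 - 0.0722) = 180.
From dy/dt = 0: 0.00496·180 - 0.596 = 0.0462z*, so z* = 0.297/0.0462 = 6.42.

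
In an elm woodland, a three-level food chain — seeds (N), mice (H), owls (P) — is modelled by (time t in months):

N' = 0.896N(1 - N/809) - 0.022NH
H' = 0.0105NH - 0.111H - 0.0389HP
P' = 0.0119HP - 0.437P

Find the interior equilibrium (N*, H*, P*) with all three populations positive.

N* ≈ 79.5, H* ≈ 36.7, P* ≈ 18.6

From dP/dt = 0: 0.0119H* = 0.437, so H* = 36.7.
From dN/dt = 0: 0.896(1 - N*/809) = 0.022·36.7, giving N* = 809·(1 - 0.902) = 79.5.
From dH/dt = 0: 0.0105·79.5 - 0.111 = 0.0389P*, so P* = 0.724/0.0389 = 18.6.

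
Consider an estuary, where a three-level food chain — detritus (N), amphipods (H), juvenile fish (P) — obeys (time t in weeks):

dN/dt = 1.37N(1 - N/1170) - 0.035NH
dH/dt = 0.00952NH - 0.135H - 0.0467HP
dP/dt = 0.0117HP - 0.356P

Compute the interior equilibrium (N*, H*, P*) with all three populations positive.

From dP/dt = 0: 0.0117H* = 0.356, so H* = 30.4.
From dN/dt = 0: 1.37(1 - N*/1170) = 0.035·30.4, giving N* = 1170·(1 - 0.777) = 261.
From dH/dt = 0: 0.00952·261 - 0.135 = 0.0467P*, so P* = 2.35/0.0467 = 50.2.

N* ≈ 261, H* ≈ 30.4, P* ≈ 50.2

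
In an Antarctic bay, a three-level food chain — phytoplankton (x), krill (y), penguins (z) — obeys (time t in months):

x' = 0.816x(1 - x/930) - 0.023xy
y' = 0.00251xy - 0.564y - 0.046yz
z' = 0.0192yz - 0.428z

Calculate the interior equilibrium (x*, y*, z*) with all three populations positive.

x* ≈ 346, y* ≈ 22.3, z* ≈ 6.6

From dz/dt = 0: 0.0192y* = 0.428, so y* = 22.3.
From dx/dt = 0: 0.816(1 - x*/930) = 0.023·22.3, giving x* = 930·(1 - 0.628) = 346.
From dy/dt = 0: 0.00251·346 - 0.564 = 0.046z*, so z* = 0.304/0.046 = 6.6.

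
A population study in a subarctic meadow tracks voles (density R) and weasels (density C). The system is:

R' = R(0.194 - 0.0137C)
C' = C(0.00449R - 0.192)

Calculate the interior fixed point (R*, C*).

Set dC/dt = 0 with C > 0: 0.00449R - 0.192 = 0, so R* = 0.192/0.00449 = 42.8.
Set dR/dt = 0 with R > 0: 0.194 - 0.0137C = 0, so C* = 0.194/0.0137 = 14.2.

R* ≈ 42.8, C* ≈ 14.2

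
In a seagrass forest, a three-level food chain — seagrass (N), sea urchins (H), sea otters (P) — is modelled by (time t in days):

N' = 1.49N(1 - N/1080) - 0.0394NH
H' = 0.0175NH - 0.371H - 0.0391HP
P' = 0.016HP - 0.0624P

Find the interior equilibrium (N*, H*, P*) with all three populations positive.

N* ≈ 969, H* ≈ 3.9, P* ≈ 424

From dP/dt = 0: 0.016H* = 0.0624, so H* = 3.9.
From dN/dt = 0: 1.49(1 - N*/1080) = 0.0394·3.9, giving N* = 1080·(1 - 0.103) = 969.
From dH/dt = 0: 0.0175·969 - 0.371 = 0.0391P*, so P* = 16.6/0.0391 = 424.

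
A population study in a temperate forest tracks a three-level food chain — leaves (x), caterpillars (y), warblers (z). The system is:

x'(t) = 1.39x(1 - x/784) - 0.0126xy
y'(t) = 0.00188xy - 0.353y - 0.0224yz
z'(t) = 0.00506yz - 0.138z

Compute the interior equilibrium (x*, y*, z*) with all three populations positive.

From dz/dt = 0: 0.00506y* = 0.138, so y* = 27.3.
From dx/dt = 0: 1.39(1 - x*/784) = 0.0126·27.3, giving x* = 784·(1 - 0.247) = 590.
From dy/dt = 0: 0.00188·590 - 0.353 = 0.0224z*, so z* = 0.757/0.0224 = 33.8.

x* ≈ 590, y* ≈ 27.3, z* ≈ 33.8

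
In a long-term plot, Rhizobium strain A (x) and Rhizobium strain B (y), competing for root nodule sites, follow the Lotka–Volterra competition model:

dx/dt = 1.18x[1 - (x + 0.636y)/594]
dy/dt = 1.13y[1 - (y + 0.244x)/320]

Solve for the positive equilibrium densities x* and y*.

Setting both brackets to zero gives the nullclines x + 0.636y = 594 and 0.244x + y = 320.
Substituting y = 320 - 0.244x into the first: x(1 - 0.636·0.244) = 594 - 0.636·320.
So x* = 390/0.845 = 462, and then y* = 320 - 0.244·462 = 207.

x* ≈ 462, y* ≈ 207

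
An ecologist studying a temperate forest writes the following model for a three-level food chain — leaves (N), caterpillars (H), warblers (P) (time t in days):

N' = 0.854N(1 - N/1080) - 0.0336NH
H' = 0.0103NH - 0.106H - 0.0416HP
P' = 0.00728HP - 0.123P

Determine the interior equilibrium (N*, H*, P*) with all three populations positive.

N* ≈ 362, H* ≈ 16.9, P* ≈ 87.1

From dP/dt = 0: 0.00728H* = 0.123, so H* = 16.9.
From dN/dt = 0: 0.854(1 - N*/1080) = 0.0336·16.9, giving N* = 1080·(1 - 0.665) = 362.
From dH/dt = 0: 0.0103·362 - 0.106 = 0.0416P*, so P* = 3.62/0.0416 = 87.1.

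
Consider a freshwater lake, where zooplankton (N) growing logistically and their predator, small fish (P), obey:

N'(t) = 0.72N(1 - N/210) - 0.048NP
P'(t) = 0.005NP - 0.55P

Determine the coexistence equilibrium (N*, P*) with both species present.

From dP/dt = 0 with P > 0: 0.005N* = 0.55, so N* = 110.
Substitute into dN/dt = 0: 0.72(1 - 110/210) = 0.048P*.
The bracket is 0.476, giving P* = 0.343/0.048 = 7.14.

N* ≈ 110, P* ≈ 7.14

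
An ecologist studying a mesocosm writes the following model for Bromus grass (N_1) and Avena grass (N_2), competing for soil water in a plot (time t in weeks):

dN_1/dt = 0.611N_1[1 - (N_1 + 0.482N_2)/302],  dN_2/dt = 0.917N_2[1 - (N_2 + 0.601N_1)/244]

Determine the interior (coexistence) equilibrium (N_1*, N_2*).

N_1* ≈ 260, N_2* ≈ 88

Setting both brackets to zero gives the nullclines N_1 + 0.482N_2 = 302 and 0.601N_1 + N_2 = 244.
Substituting N_2 = 244 - 0.601N_1 into the first: N_1(1 - 0.482·0.601) = 302 - 0.482·244.
So N_1* = 184/0.71 = 260, and then N_2* = 244 - 0.601·260 = 88.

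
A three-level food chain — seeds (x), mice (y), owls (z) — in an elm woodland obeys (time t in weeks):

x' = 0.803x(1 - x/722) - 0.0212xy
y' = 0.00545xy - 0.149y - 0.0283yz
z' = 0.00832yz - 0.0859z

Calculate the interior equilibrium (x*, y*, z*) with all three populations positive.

From dz/dt = 0: 0.00832y* = 0.0859, so y* = 10.3.
From dx/dt = 0: 0.803(1 - x*/722) = 0.0212·10.3, giving x* = 722·(1 - 0.273) = 525.
From dy/dt = 0: 0.00545·525 - 0.149 = 0.0283z*, so z* = 2.71/0.0283 = 95.9.

x* ≈ 525, y* ≈ 10.3, z* ≈ 95.9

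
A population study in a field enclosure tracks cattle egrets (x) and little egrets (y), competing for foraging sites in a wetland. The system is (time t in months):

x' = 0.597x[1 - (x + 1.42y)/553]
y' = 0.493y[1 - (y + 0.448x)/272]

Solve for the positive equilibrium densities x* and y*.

Setting both brackets to zero gives the nullclines x + 1.42y = 553 and 0.448x + y = 272.
Substituting y = 272 - 0.448x into the first: x(1 - 1.42·0.448) = 553 - 1.42·272.
So x* = 167/0.364 = 458, and then y* = 272 - 0.448·458 = 66.7.

x* ≈ 458, y* ≈ 66.7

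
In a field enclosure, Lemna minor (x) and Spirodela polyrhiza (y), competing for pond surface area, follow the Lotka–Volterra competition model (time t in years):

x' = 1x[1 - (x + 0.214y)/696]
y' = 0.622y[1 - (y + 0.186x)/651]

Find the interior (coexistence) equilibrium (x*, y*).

x* ≈ 580, y* ≈ 543

Setting both brackets to zero gives the nullclines x + 0.214y = 696 and 0.186x + y = 651.
Substituting y = 651 - 0.186x into the first: x(1 - 0.214·0.186) = 696 - 0.214·651.
So x* = 557/0.96 = 580, and then y* = 651 - 0.186·580 = 543.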